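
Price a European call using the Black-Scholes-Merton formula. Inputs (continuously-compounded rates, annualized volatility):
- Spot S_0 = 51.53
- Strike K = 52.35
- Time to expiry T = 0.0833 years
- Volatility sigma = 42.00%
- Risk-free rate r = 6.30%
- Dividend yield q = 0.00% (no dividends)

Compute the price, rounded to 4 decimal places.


Answer: Price = 2.2401

Derivation:
d1 = (ln(S/K) + (r - q + 0.5*sigma^2) * T) / (sigma * sqrt(T)) = -0.02633916
d2 = d1 - sigma * sqrt(T) = -0.14755847
exp(-rT) = 0.99476585; exp(-qT) = 1.00000000
C = S_0 * exp(-qT) * N(d1) - K * exp(-rT) * N(d2)
N(d1) = 0.48949341; N(d2) = 0.44134562
C = 51.5300 * 1.00000000 * 0.48949341 - 52.3500 * 0.99476585 * 0.44134562 = 2.2401


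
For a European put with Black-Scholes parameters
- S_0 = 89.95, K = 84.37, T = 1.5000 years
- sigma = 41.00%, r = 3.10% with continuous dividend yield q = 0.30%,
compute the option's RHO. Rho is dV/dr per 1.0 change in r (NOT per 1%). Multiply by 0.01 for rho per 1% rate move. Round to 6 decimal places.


d1 = 0.4622507216; d2 = -0.0398946757
phi(d1) = 0.3585180047; exp(-qT) = 0.9955101098; exp(-rT) = 0.9545645606
N(-d2) = 0.5159114521
Rho = -K*T*exp(-rT)*N(-d2) = -84.3700 * 1.5000 * 0.9545645606 * 0.5159114521 = -62.324641

Answer: Rho = -62.324641


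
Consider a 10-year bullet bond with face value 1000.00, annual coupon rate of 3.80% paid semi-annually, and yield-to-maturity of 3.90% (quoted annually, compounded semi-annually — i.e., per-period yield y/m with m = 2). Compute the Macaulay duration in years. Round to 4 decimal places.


Coupon per period c = face * coupon_rate / m = 19.000000
Periods per year m = 2; per-period yield y/m = 0.019500
Number of cashflows N = 20
Cashflows (t years, CF_t, discount factor 1/(1+y/m)^(m*t), PV):
  t = 0.5000: CF_t = 19.000000, DF = 0.980873, PV = 18.636587
  t = 1.0000: CF_t = 19.000000, DF = 0.962112, PV = 18.280124
  t = 1.5000: CF_t = 19.000000, DF = 0.943709, PV = 17.930480
  t = 2.0000: CF_t = 19.000000, DF = 0.925659, PV = 17.587523
  t = 2.5000: CF_t = 19.000000, DF = 0.907954, PV = 17.251126
  t = 3.0000: CF_t = 19.000000, DF = 0.890588, PV = 16.921163
  t = 3.5000: CF_t = 19.000000, DF = 0.873553, PV = 16.597512
  t = 4.0000: CF_t = 19.000000, DF = 0.856845, PV = 16.280051
  t = 4.5000: CF_t = 19.000000, DF = 0.840456, PV = 15.968662
  t = 5.0000: CF_t = 19.000000, DF = 0.824380, PV = 15.663229
  t = 5.5000: CF_t = 19.000000, DF = 0.808613, PV = 15.363638
  t = 6.0000: CF_t = 19.000000, DF = 0.793146, PV = 15.069777
  t = 6.5000: CF_t = 19.000000, DF = 0.777976, PV = 14.781537
  t = 7.0000: CF_t = 19.000000, DF = 0.763095, PV = 14.498811
  t = 7.5000: CF_t = 19.000000, DF = 0.748500, PV = 14.221492
  t = 8.0000: CF_t = 19.000000, DF = 0.734183, PV = 13.949477
  t = 8.5000: CF_t = 19.000000, DF = 0.720140, PV = 13.682665
  t = 9.0000: CF_t = 19.000000, DF = 0.706366, PV = 13.420956
  t = 9.5000: CF_t = 19.000000, DF = 0.692855, PV = 13.164253
  t = 10.0000: CF_t = 1019.000000, DF = 0.679603, PV = 692.515633
Price P = sum_t PV_t = 991.784697
Macaulay numerator sum_t t * PV_t:
  t * PV_t at t = 0.5000: 9.318293
  t * PV_t at t = 1.0000: 18.280124
  t * PV_t at t = 1.5000: 26.895720
  t * PV_t at t = 2.0000: 35.175046
  t * PV_t at t = 2.5000: 43.127815
  t * PV_t at t = 3.0000: 50.763490
  t * PV_t at t = 3.5000: 58.091292
  t * PV_t at t = 4.0000: 65.120204
  t * PV_t at t = 4.5000: 71.858979
  t * PV_t at t = 5.0000: 78.316145
  t * PV_t at t = 5.5000: 84.500010
  t * PV_t at t = 6.0000: 90.418665
  t * PV_t at t = 6.5000: 96.079994
  t * PV_t at t = 7.0000: 101.491675
  t * PV_t at t = 7.5000: 106.661187
  t * PV_t at t = 8.0000: 111.595814
  t * PV_t at t = 8.5000: 116.302651
  t * PV_t at t = 9.0000: 120.788606
  t * PV_t at t = 9.5000: 125.060406
  t * PV_t at t = 10.0000: 6925.156330
Macaulay duration D = (sum_t t * PV_t) / P = 8335.002447 / 991.784697 = 8.404044

Answer: Macaulay duration = 8.4040 years


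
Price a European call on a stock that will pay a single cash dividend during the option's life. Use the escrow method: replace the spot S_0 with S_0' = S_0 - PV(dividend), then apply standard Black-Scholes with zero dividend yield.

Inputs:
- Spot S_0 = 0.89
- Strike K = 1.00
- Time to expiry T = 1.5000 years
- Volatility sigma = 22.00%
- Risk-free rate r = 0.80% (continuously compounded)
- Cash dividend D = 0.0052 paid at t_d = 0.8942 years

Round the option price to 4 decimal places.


Answer: Price = 0.0570

Derivation:
PV(D) = D * exp(-r * t_d) = 0.0052 * 0.99287193 = 0.00516293
S_0' = S_0 - PV(D) = 0.8900 - 0.00516293 = 0.88483707
d1 = (ln(S_0'/K) + (r + sigma^2/2)*T) / (sigma*sqrt(T)) = -0.27483185
d2 = d1 - sigma*sqrt(T) = -0.54427572
exp(-rT) = 0.98807171
N(d1) = 0.39172271; N(d2) = 0.29312588
C = S_0' * N(d1) - K * exp(-rT) * N(d2) = 0.88483707 * 0.39172271 - 1.0000 * 0.98807171 * 0.29312588 = 0.0570


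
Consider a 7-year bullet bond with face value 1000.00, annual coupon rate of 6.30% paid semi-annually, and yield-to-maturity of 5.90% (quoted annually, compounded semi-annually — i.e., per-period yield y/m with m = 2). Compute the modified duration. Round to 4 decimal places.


Coupon per period c = face * coupon_rate / m = 31.500000
Periods per year m = 2; per-period yield y/m = 0.029500
Number of cashflows N = 14
Cashflows (t years, CF_t, discount factor 1/(1+y/m)^(m*t), PV):
  t = 0.5000: CF_t = 31.500000, DF = 0.971345, PV = 30.597377
  t = 1.0000: CF_t = 31.500000, DF = 0.943512, PV = 29.720619
  t = 1.5000: CF_t = 31.500000, DF = 0.916476, PV = 28.868984
  t = 2.0000: CF_t = 31.500000, DF = 0.890214, PV = 28.041752
  t = 2.5000: CF_t = 31.500000, DF = 0.864706, PV = 27.238225
  t = 3.0000: CF_t = 31.500000, DF = 0.839928, PV = 26.457722
  t = 3.5000: CF_t = 31.500000, DF = 0.815860, PV = 25.699584
  t = 4.0000: CF_t = 31.500000, DF = 0.792482, PV = 24.963171
  t = 4.5000: CF_t = 31.500000, DF = 0.769773, PV = 24.247859
  t = 5.0000: CF_t = 31.500000, DF = 0.747716, PV = 23.553044
  t = 5.5000: CF_t = 31.500000, DF = 0.726290, PV = 22.878139
  t = 6.0000: CF_t = 31.500000, DF = 0.705479, PV = 22.222573
  t = 6.5000: CF_t = 31.500000, DF = 0.685263, PV = 21.585792
  t = 7.0000: CF_t = 1031.500000, DF = 0.665627, PV = 686.594498
Price P = sum_t PV_t = 1022.669340
First compute Macaulay numerator sum_t t * PV_t:
  t * PV_t at t = 0.5000: 15.298689
  t * PV_t at t = 1.0000: 29.720619
  t * PV_t at t = 1.5000: 43.303476
  t * PV_t at t = 2.0000: 56.083505
  t * PV_t at t = 2.5000: 68.095562
  t * PV_t at t = 3.0000: 79.373166
  t * PV_t at t = 3.5000: 89.948545
  t * PV_t at t = 4.0000: 99.852683
  t * PV_t at t = 4.5000: 109.115365
  t * PV_t at t = 5.0000: 117.765220
  t * PV_t at t = 5.5000: 125.829764
  t * PV_t at t = 6.0000: 133.335438
  t * PV_t at t = 6.5000: 140.307649
  t * PV_t at t = 7.0000: 4806.161487
Macaulay duration D = 5914.191167 / 1022.669340 = 5.783092
Modified duration = D / (1 + y/m) = 5.783092 / (1 + 0.029500) = 5.617380

Answer: Modified duration = 5.6174


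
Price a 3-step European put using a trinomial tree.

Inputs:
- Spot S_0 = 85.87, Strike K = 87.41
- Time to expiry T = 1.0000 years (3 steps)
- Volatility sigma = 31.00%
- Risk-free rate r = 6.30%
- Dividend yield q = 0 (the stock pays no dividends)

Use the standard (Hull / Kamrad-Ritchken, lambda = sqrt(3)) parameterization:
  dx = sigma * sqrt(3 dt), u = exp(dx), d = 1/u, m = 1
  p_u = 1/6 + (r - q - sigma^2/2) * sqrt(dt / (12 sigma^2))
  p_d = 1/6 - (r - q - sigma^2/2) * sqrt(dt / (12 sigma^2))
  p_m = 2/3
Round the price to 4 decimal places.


Answer: Price = V(0,0) = 7.8909

Derivation:
dt = T/N = 0.333333; dx = sigma*sqrt(3*dt) = 0.310000
u = exp(dx) = 1.363425; d = 1/u = 0.733447
p_u = 0.174704, p_m = 0.666667, p_d = 0.158629
Discount per step: exp(-r*dt) = 0.979219
Stock lattice S(k, j) with j the centered position index:
  k=0: S(0,+0) = 85.8700
  k=1: S(1,-1) = 62.9811; S(1,+0) = 85.8700; S(1,+1) = 117.0773
  k=2: S(2,-2) = 46.1933; S(2,-1) = 62.9811; S(2,+0) = 85.8700; S(2,+1) = 117.0773; S(2,+2) = 159.6262
  k=3: S(3,-3) = 33.8803; S(3,-2) = 46.1933; S(3,-1) = 62.9811; S(3,+0) = 85.8700; S(3,+1) = 117.0773; S(3,+2) = 159.6262; S(3,+3) = 217.6383
Terminal payoffs V(N, j) = max(K - S_T, 0):
  V(3,-3) = 53.529673; V(3,-2) = 41.216711; V(3,-1) = 24.428910; V(3,+0) = 1.540000; V(3,+1) = 0.000000; V(3,+2) = 0.000000; V(3,+3) = 0.000000
Backward induction: V(k, j) = exp(-r*dt) * [p_u * V(k+1, j+1) + p_m * V(k+1, j) + p_d * V(k+1, j-1)]
  V(2,-2) = exp(-r*dt) * [p_u*24.428910 + p_m*41.216711 + p_d*53.529673] = 39.400837
  V(2,-1) = exp(-r*dt) * [p_u*1.540000 + p_m*24.428910 + p_d*41.216711] = 22.613252
  V(2,+0) = exp(-r*dt) * [p_u*0.000000 + p_m*1.540000 + p_d*24.428910] = 4.799936
  V(2,+1) = exp(-r*dt) * [p_u*0.000000 + p_m*0.000000 + p_d*1.540000] = 0.239212
  V(2,+2) = exp(-r*dt) * [p_u*0.000000 + p_m*0.000000 + p_d*0.000000] = 0.000000
  V(1,-1) = exp(-r*dt) * [p_u*4.799936 + p_m*22.613252 + p_d*39.400837] = 21.703593
  V(1,+0) = exp(-r*dt) * [p_u*0.239212 + p_m*4.799936 + p_d*22.613252] = 6.686956
  V(1,+1) = exp(-r*dt) * [p_u*0.000000 + p_m*0.239212 + p_d*4.799936] = 0.901747
  V(0,+0) = exp(-r*dt) * [p_u*0.901747 + p_m*6.686956 + p_d*21.703593] = 7.890869


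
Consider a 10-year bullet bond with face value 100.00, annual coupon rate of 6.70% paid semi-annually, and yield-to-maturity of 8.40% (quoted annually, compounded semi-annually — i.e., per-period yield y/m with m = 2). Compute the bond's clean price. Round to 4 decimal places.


Coupon per period c = face * coupon_rate / m = 3.350000
Periods per year m = 2; per-period yield y/m = 0.042000
Number of cashflows N = 20
Cashflows (t years, CF_t, discount factor 1/(1+y/m)^(m*t), PV):
  t = 0.5000: CF_t = 3.350000, DF = 0.959693, PV = 3.214971
  t = 1.0000: CF_t = 3.350000, DF = 0.921010, PV = 3.085385
  t = 1.5000: CF_t = 3.350000, DF = 0.883887, PV = 2.961022
  t = 2.0000: CF_t = 3.350000, DF = 0.848260, PV = 2.841672
  t = 2.5000: CF_t = 3.350000, DF = 0.814069, PV = 2.727132
  t = 3.0000: CF_t = 3.350000, DF = 0.781257, PV = 2.617210
  t = 3.5000: CF_t = 3.350000, DF = 0.749766, PV = 2.511717
  t = 4.0000: CF_t = 3.350000, DF = 0.719545, PV = 2.410477
  t = 4.5000: CF_t = 3.350000, DF = 0.690543, PV = 2.313318
  t = 5.0000: CF_t = 3.350000, DF = 0.662709, PV = 2.220075
  t = 5.5000: CF_t = 3.350000, DF = 0.635997, PV = 2.130590
  t = 6.0000: CF_t = 3.350000, DF = 0.610362, PV = 2.044712
  t = 6.5000: CF_t = 3.350000, DF = 0.585760, PV = 1.962296
  t = 7.0000: CF_t = 3.350000, DF = 0.562150, PV = 1.883201
  t = 7.5000: CF_t = 3.350000, DF = 0.539491, PV = 1.807295
  t = 8.0000: CF_t = 3.350000, DF = 0.517746, PV = 1.734448
  t = 8.5000: CF_t = 3.350000, DF = 0.496877, PV = 1.664538
  t = 9.0000: CF_t = 3.350000, DF = 0.476849, PV = 1.597445
  t = 9.5000: CF_t = 3.350000, DF = 0.457629, PV = 1.533056
  t = 10.0000: CF_t = 103.350000, DF = 0.439183, PV = 45.389573
Price P = sum_t PV_t = 88.650134

Answer: Price = 88.6501


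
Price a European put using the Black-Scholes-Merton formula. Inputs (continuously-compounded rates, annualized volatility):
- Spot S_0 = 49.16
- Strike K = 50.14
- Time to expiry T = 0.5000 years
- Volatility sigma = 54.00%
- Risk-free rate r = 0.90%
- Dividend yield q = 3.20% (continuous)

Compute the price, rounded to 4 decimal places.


Answer: Price = 8.2336

Derivation:
d1 = (ln(S/K) + (r - q + 0.5*sigma^2) * T) / (sigma * sqrt(T)) = 0.10910708
d2 = d1 - sigma * sqrt(T) = -0.27273058
exp(-rT) = 0.99551011; exp(-qT) = 0.98412732
P = K * exp(-rT) * N(-d2) - S_0 * exp(-qT) * N(-d1)
N(-d1) = 0.45655878; N(-d2) = 0.60746984
P = 50.1400 * 0.99551011 * 0.60746984 - 49.1600 * 0.98412732 * 0.45655878 = 8.2336


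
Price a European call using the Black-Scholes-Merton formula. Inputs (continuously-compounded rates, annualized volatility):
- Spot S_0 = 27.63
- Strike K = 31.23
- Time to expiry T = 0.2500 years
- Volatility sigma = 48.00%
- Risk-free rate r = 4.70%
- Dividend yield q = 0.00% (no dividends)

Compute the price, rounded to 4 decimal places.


d1 = (ln(S/K) + (r - q + 0.5*sigma^2) * T) / (sigma * sqrt(T)) = -0.34136263
d2 = d1 - sigma * sqrt(T) = -0.58136263
exp(-rT) = 0.98831876; exp(-qT) = 1.00000000
C = S_0 * exp(-qT) * N(d1) - K * exp(-rT) * N(d2)
N(d1) = 0.36641530; N(d2) = 0.28049804
C = 27.6300 * 1.00000000 * 0.36641530 - 31.2300 * 0.98831876 * 0.28049804 = 1.4664

Answer: Price = 1.4664


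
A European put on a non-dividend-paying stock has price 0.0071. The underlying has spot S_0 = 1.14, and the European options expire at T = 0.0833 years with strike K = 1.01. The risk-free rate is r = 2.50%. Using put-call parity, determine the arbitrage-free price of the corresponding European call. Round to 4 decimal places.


Answer: Call price = 0.1392

Derivation:
Put-call parity: C - P = S_0 * exp(-qT) - K * exp(-rT).
S_0 * exp(-qT) = 1.1400 * 1.00000000 = 1.14000000
K * exp(-rT) = 1.0100 * 0.99791967 = 1.00789886
C = P + S*exp(-qT) - K*exp(-rT)
C = 0.0071 + 1.14000000 - 1.00789886 = 0.1392


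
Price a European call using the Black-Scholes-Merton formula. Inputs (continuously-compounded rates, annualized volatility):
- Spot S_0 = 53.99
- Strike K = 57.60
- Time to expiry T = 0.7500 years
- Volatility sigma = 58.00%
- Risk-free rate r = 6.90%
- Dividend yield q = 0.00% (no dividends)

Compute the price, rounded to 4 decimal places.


d1 = (ln(S/K) + (r - q + 0.5*sigma^2) * T) / (sigma * sqrt(T)) = 0.22531846
d2 = d1 - sigma * sqrt(T) = -0.27697627
exp(-rT) = 0.94956623; exp(-qT) = 1.00000000
C = S_0 * exp(-qT) * N(d1) - K * exp(-rT) * N(d2)
N(d1) = 0.58913423; N(d2) = 0.39089916
C = 53.9900 * 1.00000000 * 0.58913423 - 57.6000 * 0.94956623 * 0.39089916 = 10.4271

Answer: Price = 10.4271


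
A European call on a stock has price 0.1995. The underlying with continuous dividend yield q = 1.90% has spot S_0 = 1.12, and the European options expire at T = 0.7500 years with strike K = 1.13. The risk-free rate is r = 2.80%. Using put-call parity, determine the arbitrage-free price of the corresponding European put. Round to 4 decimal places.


Answer: Put price = 0.2019

Derivation:
Put-call parity: C - P = S_0 * exp(-qT) - K * exp(-rT).
S_0 * exp(-qT) = 1.1200 * 0.98585105 = 1.10415318
K * exp(-rT) = 1.1300 * 0.97921896 = 1.10651743
P = C - S*exp(-qT) + K*exp(-rT)
P = 0.1995 - 1.10415318 + 1.10651743 = 0.2019


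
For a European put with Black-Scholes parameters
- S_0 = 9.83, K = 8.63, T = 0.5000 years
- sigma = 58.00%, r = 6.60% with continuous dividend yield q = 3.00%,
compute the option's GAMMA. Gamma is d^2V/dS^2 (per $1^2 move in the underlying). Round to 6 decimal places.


d1 = 0.5664033311; d2 = 0.1562813980
phi(d1) = 0.3398180676; exp(-qT) = 0.9851119396; exp(-rT) = 0.9675385596
Gamma = exp(-qT) * phi(d1) / (S * sigma * sqrt(T)) = 0.9851119396 * 0.3398180676 / (9.8300 * 0.5800 * 0.7071067812) = 0.083036

Answer: Gamma = 0.083036


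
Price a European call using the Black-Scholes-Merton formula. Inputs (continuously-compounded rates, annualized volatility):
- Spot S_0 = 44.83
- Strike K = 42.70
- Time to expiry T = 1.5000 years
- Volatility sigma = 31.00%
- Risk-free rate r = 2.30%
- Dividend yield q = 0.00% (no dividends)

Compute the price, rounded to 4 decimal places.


d1 = (ln(S/K) + (r - q + 0.5*sigma^2) * T) / (sigma * sqrt(T)) = 0.40891634
d2 = d1 - sigma * sqrt(T) = 0.02924543
exp(-rT) = 0.96608834; exp(-qT) = 1.00000000
C = S_0 * exp(-qT) * N(d1) - K * exp(-rT) * N(d2)
N(d1) = 0.65869947; N(d2) = 0.51166557
C = 44.8300 * 1.00000000 * 0.65869947 - 42.7000 * 0.96608834 * 0.51166557 = 8.4223

Answer: Price = 8.4223


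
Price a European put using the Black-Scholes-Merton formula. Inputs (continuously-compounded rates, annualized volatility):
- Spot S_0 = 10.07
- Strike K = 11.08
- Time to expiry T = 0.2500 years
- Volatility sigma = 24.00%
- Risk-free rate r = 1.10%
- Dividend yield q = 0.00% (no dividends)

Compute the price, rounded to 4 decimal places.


d1 = (ln(S/K) + (r - q + 0.5*sigma^2) * T) / (sigma * sqrt(T)) = -0.71359145
d2 = d1 - sigma * sqrt(T) = -0.83359145
exp(-rT) = 0.99725378; exp(-qT) = 1.00000000
P = K * exp(-rT) * N(-d2) - S_0 * exp(-qT) * N(-d1)
N(-d1) = 0.76226008; N(-d2) = 0.79774438
P = 11.0800 * 0.99725378 * 0.79774438 - 10.0700 * 1.00000000 * 0.76226008 = 1.1388

Answer: Price = 1.1388


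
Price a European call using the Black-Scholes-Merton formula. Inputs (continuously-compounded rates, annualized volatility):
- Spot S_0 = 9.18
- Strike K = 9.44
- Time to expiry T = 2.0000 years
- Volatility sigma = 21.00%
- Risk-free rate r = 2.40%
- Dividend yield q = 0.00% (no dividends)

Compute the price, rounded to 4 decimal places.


d1 = (ln(S/K) + (r - q + 0.5*sigma^2) * T) / (sigma * sqrt(T)) = 0.21607575
d2 = d1 - sigma * sqrt(T) = -0.08090910
exp(-rT) = 0.95313379; exp(-qT) = 1.00000000
C = S_0 * exp(-qT) * N(d1) - K * exp(-rT) * N(d2)
N(d1) = 0.58553565; N(d2) = 0.46775712
C = 9.1800 * 1.00000000 * 0.58553565 - 9.4400 * 0.95313379 * 0.46775712 = 1.1665

Answer: Price = 1.1665


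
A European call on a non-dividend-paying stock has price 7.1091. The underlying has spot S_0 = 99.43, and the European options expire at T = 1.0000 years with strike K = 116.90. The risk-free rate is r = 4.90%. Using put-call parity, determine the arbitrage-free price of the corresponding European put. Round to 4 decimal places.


Answer: Put price = 18.9891

Derivation:
Put-call parity: C - P = S_0 * exp(-qT) - K * exp(-rT).
S_0 * exp(-qT) = 99.4300 * 1.00000000 = 99.43000000
K * exp(-rT) = 116.9000 * 0.95218113 = 111.30997406
P = C - S*exp(-qT) + K*exp(-rT)
P = 7.1091 - 99.43000000 + 111.30997406 = 18.9891


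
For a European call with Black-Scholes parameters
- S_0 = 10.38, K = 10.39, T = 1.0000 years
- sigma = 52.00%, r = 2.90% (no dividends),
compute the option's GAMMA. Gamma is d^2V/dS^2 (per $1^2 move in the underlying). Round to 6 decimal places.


d1 = 0.3139174474; d2 = -0.2060825526
phi(d1) = 0.3797619708; exp(-qT) = 1.0000000000; exp(-rT) = 0.9714164645
Gamma = exp(-qT) * phi(d1) / (S * sigma * sqrt(T)) = 1.0000000000 * 0.3797619708 / (10.3800 * 0.5200 * 1.0000000000) = 0.070358

Answer: Gamma = 0.070358


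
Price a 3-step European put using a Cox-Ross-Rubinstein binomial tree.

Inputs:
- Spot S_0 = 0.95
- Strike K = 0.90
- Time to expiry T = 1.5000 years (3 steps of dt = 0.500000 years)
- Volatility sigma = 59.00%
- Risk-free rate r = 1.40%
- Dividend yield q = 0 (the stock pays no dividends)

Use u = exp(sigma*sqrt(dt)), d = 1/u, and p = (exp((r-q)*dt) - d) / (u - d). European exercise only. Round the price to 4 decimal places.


Answer: Price = V(0,0) = 0.2447

Derivation:
dt = T/N = 0.500000
u = exp(sigma*sqrt(dt)) = 1.517695; d = 1/u = 0.658894
p = (exp((r-q)*dt) - d) / (u - d) = 0.405368
Discount per step: exp(-r*dt) = 0.993024
Stock lattice S(k, i) with i counting down-moves:
  k=0: S(0,0) = 0.9500
  k=1: S(1,0) = 1.4418; S(1,1) = 0.6259
  k=2: S(2,0) = 2.1882; S(2,1) = 0.9500; S(2,2) = 0.4124
  k=3: S(3,0) = 3.3211; S(3,1) = 1.4418; S(3,2) = 0.6259; S(3,3) = 0.2718
Terminal payoffs V(N, i) = max(K - S_T, 0):
  V(3,0) = 0.000000; V(3,1) = 0.000000; V(3,2) = 0.274051; V(3,3) = 0.628250
Backward induction: V(k, i) = exp(-r*dt) * [p * V(k+1, i) + (1-p) * V(k+1, i+1)].
  V(2,0) = exp(-r*dt) * [p*0.000000 + (1-p)*0.000000] = 0.000000
  V(2,1) = exp(-r*dt) * [p*0.000000 + (1-p)*0.274051] = 0.161823
  V(2,2) = exp(-r*dt) * [p*0.274051 + (1-p)*0.628250] = 0.481288
  V(1,0) = exp(-r*dt) * [p*0.000000 + (1-p)*0.161823] = 0.095554
  V(1,1) = exp(-r*dt) * [p*0.161823 + (1-p)*0.481288] = 0.349333
  V(0,0) = exp(-r*dt) * [p*0.095554 + (1-p)*0.349333] = 0.244740


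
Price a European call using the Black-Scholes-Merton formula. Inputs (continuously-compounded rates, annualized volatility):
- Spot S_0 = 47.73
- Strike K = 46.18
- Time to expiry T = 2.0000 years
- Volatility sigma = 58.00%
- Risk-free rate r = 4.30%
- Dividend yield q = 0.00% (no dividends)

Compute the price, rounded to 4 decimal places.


d1 = (ln(S/K) + (r - q + 0.5*sigma^2) * T) / (sigma * sqrt(T)) = 0.55521699
d2 = d1 - sigma * sqrt(T) = -0.26502688
exp(-rT) = 0.91759423; exp(-qT) = 1.00000000
C = S_0 * exp(-qT) * N(d1) - K * exp(-rT) * N(d2)
N(d1) = 0.71062687; N(d2) = 0.39549438
C = 47.7300 * 1.00000000 * 0.71062687 - 46.1800 * 0.91759423 * 0.39549438 = 17.1593

Answer: Price = 17.1593


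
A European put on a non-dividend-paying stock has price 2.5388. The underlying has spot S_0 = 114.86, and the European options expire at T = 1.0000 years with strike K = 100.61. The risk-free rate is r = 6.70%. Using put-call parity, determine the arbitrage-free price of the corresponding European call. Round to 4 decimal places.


Put-call parity: C - P = S_0 * exp(-qT) - K * exp(-rT).
S_0 * exp(-qT) = 114.8600 * 1.00000000 = 114.86000000
K * exp(-rT) = 100.6100 * 0.93519520 = 94.08998921
C = P + S*exp(-qT) - K*exp(-rT)
C = 2.5388 + 114.86000000 - 94.08998921 = 23.3088

Answer: Call price = 23.3088


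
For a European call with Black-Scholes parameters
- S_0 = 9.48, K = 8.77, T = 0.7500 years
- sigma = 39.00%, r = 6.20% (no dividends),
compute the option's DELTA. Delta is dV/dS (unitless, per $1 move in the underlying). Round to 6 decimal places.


Answer: Delta = 0.704380

Derivation:
d1 = 0.5370394066; d2 = 0.1992894991
phi(d1) = 0.3453681963; exp(-qT) = 1.0000000000; exp(-rT) = 0.9545645606
N(d1) = 0.7043798029
Delta = exp(-qT) * N(d1) = 1.0000000000 * 0.7043798029 = 0.704380


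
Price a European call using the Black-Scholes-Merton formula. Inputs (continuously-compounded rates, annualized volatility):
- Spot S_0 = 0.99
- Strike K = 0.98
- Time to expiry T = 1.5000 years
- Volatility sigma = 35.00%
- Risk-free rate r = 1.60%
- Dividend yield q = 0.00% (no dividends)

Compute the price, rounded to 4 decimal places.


Answer: Price = 0.1823

Derivation:
d1 = (ln(S/K) + (r - q + 0.5*sigma^2) * T) / (sigma * sqrt(T)) = 0.29400262
d2 = d1 - sigma * sqrt(T) = -0.13465808
exp(-rT) = 0.97628571; exp(-qT) = 1.00000000
C = S_0 * exp(-qT) * N(d1) - K * exp(-rT) * N(d2)
N(d1) = 0.61562205; N(d2) = 0.44644111
C = 0.9900 * 1.00000000 * 0.61562205 - 0.9800 * 0.97628571 * 0.44644111 = 0.1823


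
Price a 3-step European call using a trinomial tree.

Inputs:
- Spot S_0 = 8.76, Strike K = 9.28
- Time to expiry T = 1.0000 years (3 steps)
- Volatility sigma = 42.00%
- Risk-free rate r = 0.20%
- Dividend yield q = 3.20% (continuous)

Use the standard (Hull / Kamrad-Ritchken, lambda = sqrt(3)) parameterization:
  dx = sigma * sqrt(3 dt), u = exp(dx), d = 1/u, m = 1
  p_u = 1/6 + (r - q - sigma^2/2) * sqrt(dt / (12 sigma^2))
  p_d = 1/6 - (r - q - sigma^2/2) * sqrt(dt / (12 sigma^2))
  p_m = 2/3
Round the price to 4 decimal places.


dt = T/N = 0.333333; dx = sigma*sqrt(3*dt) = 0.420000
u = exp(dx) = 1.521962; d = 1/u = 0.657047
p_u = 0.119762, p_m = 0.666667, p_d = 0.213571
Discount per step: exp(-r*dt) = 0.999334
Stock lattice S(k, j) with j the centered position index:
  k=0: S(0,+0) = 8.7600
  k=1: S(1,-1) = 5.7557; S(1,+0) = 8.7600; S(1,+1) = 13.3324
  k=2: S(2,-2) = 3.7818; S(2,-1) = 5.7557; S(2,+0) = 8.7600; S(2,+1) = 13.3324; S(2,+2) = 20.2914
  k=3: S(3,-3) = 2.4848; S(3,-2) = 3.7818; S(3,-1) = 5.7557; S(3,+0) = 8.7600; S(3,+1) = 13.3324; S(3,+2) = 20.2914; S(3,+3) = 30.8827
Terminal payoffs V(N, j) = max(S_T - K, 0):
  V(3,-3) = 0.000000; V(3,-2) = 0.000000; V(3,-1) = 0.000000; V(3,+0) = 0.000000; V(3,+1) = 4.052383; V(3,+2) = 11.011375; V(3,+3) = 21.602692
Backward induction: V(k, j) = exp(-r*dt) * [p_u * V(k+1, j+1) + p_m * V(k+1, j) + p_d * V(k+1, j-1)]
  V(2,-2) = exp(-r*dt) * [p_u*0.000000 + p_m*0.000000 + p_d*0.000000] = 0.000000
  V(2,-1) = exp(-r*dt) * [p_u*0.000000 + p_m*0.000000 + p_d*0.000000] = 0.000000
  V(2,+0) = exp(-r*dt) * [p_u*4.052383 + p_m*0.000000 + p_d*0.000000] = 0.484998
  V(2,+1) = exp(-r*dt) * [p_u*11.011375 + p_m*4.052383 + p_d*0.000000] = 4.017653
  V(2,+2) = exp(-r*dt) * [p_u*21.602692 + p_m*11.011375 + p_d*4.052383] = 10.786376
  V(1,-1) = exp(-r*dt) * [p_u*0.484998 + p_m*0.000000 + p_d*0.000000] = 0.058046
  V(1,+0) = exp(-r*dt) * [p_u*4.017653 + p_m*0.484998 + p_d*0.000000] = 0.803957
  V(1,+1) = exp(-r*dt) * [p_u*10.786376 + p_m*4.017653 + p_d*0.484998] = 4.071099
  V(0,+0) = exp(-r*dt) * [p_u*4.071099 + p_m*0.803957 + p_d*0.058046] = 1.035241

Answer: Price = V(0,0) = 1.0352


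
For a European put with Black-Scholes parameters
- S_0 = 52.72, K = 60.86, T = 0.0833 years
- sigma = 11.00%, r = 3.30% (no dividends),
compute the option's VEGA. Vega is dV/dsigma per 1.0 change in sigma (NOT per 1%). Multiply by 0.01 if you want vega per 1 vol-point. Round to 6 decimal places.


Answer: Vega = 0.000347

Derivation:
d1 = -4.4200822861; d2 = -4.4518301994
phi(d1) = 0.0000228285; exp(-qT) = 1.0000000000; exp(-rT) = 0.9972548748
Vega = S * exp(-qT) * phi(d1) * sqrt(T) = 52.7200 * 1.0000000000 * 0.0000228285 * 0.2886173938 = 0.000347


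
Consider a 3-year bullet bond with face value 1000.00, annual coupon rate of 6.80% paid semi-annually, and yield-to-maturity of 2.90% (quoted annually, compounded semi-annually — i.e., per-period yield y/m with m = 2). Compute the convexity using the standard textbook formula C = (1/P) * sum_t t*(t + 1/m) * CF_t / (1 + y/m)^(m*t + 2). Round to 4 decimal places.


Coupon per period c = face * coupon_rate / m = 34.000000
Periods per year m = 2; per-period yield y/m = 0.014500
Number of cashflows N = 6
Cashflows (t years, CF_t, discount factor 1/(1+y/m)^(m*t), PV):
  t = 0.5000: CF_t = 34.000000, DF = 0.985707, PV = 33.514046
  t = 1.0000: CF_t = 34.000000, DF = 0.971619, PV = 33.035038
  t = 1.5000: CF_t = 34.000000, DF = 0.957732, PV = 32.562877
  t = 2.0000: CF_t = 34.000000, DF = 0.944043, PV = 32.097463
  t = 2.5000: CF_t = 34.000000, DF = 0.930550, PV = 31.638702
  t = 3.0000: CF_t = 1034.000000, DF = 0.917250, PV = 948.436437
Price P = sum_t PV_t = 1111.284564
Convexity numerator sum_t t*(t + 1/m) * CF_t / (1+y/m)^(m*t + 2):
  t = 0.5000: term = 16.281438
  t = 1.0000: term = 48.146195
  t = 1.5000: term = 94.916106
  t = 2.0000: term = 155.932490
  t = 2.5000: term = 230.555677
  t = 3.0000: term = 9675.945797
Convexity = (1/P) * sum = 10221.777704 / 1111.284564 = 9.198164

Answer: Convexity = 9.1982


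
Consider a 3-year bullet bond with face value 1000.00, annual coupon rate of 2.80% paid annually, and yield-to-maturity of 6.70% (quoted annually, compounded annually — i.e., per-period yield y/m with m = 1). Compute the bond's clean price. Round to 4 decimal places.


Answer: Price = 897.0881

Derivation:
Coupon per period c = face * coupon_rate / m = 28.000000
Periods per year m = 1; per-period yield y/m = 0.067000
Number of cashflows N = 3
Cashflows (t years, CF_t, discount factor 1/(1+y/m)^(m*t), PV):
  t = 1.0000: CF_t = 28.000000, DF = 0.937207, PV = 26.241799
  t = 2.0000: CF_t = 28.000000, DF = 0.878357, PV = 24.594001
  t = 3.0000: CF_t = 1028.000000, DF = 0.823203, PV = 846.252289
Price P = sum_t PV_t = 897.088090


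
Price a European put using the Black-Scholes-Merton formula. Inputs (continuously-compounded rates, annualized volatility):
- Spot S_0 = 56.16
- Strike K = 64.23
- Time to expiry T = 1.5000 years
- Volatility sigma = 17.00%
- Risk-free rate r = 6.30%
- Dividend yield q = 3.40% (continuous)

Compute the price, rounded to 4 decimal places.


d1 = (ln(S/K) + (r - q + 0.5*sigma^2) * T) / (sigma * sqrt(T)) = -0.33183685
d2 = d1 - sigma * sqrt(T) = -0.54004348
exp(-rT) = 0.90982773; exp(-qT) = 0.95027867
P = K * exp(-rT) * N(-d2) - S_0 * exp(-qT) * N(-d1)
N(-d1) = 0.62999377; N(-d2) = 0.70541648
P = 64.2300 * 0.90982773 * 0.70541648 - 56.1600 * 0.95027867 * 0.62999377 = 7.6020

Answer: Price = 7.6020


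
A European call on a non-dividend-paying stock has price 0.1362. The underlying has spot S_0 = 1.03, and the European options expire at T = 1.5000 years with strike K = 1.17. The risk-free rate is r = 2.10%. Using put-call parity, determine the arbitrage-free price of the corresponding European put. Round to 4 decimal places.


Put-call parity: C - P = S_0 * exp(-qT) - K * exp(-rT).
S_0 * exp(-qT) = 1.0300 * 1.00000000 = 1.03000000
K * exp(-rT) = 1.1700 * 0.96899096 = 1.13371942
P = C - S*exp(-qT) + K*exp(-rT)
P = 0.1362 - 1.03000000 + 1.13371942 = 0.2399

Answer: Put price = 0.2399


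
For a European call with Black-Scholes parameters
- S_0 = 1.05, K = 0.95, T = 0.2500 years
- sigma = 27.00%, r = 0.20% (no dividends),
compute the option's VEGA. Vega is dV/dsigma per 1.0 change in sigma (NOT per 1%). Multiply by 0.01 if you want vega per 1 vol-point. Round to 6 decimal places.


d1 = 0.8125626560; d2 = 0.6775626560
phi(d1) = 0.2867720676; exp(-qT) = 1.0000000000; exp(-rT) = 0.9995001250
Vega = S * exp(-qT) * phi(d1) * sqrt(T) = 1.0500 * 1.0000000000 * 0.2867720676 * 0.5000000000 = 0.150555

Answer: Vega = 0.150555


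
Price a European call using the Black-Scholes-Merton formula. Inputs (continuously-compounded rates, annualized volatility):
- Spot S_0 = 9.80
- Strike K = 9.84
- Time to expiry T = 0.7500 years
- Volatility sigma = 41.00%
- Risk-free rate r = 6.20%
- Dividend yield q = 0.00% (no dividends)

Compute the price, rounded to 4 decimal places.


Answer: Price = 1.5653

Derivation:
d1 = (ln(S/K) + (r - q + 0.5*sigma^2) * T) / (sigma * sqrt(T)) = 0.29702327
d2 = d1 - sigma * sqrt(T) = -0.05804715
exp(-rT) = 0.95456456; exp(-qT) = 1.00000000
C = S_0 * exp(-qT) * N(d1) - K * exp(-rT) * N(d2)
N(d1) = 0.61677563; N(d2) = 0.47685554
C = 9.8000 * 1.00000000 * 0.61677563 - 9.8400 * 0.95456456 * 0.47685554 = 1.5653


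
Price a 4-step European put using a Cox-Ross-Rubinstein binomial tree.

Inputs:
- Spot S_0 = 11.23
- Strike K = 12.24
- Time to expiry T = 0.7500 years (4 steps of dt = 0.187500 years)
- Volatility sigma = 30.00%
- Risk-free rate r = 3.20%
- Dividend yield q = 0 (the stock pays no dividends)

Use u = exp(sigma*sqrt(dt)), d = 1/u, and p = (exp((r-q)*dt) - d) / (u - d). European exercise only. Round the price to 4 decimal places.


Answer: Price = V(0,0) = 1.6411

Derivation:
dt = T/N = 0.187500
u = exp(sigma*sqrt(dt)) = 1.138719; d = 1/u = 0.878180
p = (exp((r-q)*dt) - d) / (u - d) = 0.490668
Discount per step: exp(-r*dt) = 0.994018
Stock lattice S(k, i) with i counting down-moves:
  k=0: S(0,0) = 11.2300
  k=1: S(1,0) = 12.7878; S(1,1) = 9.8620
  k=2: S(2,0) = 14.5617; S(2,1) = 11.2300; S(2,2) = 8.6606
  k=3: S(3,0) = 16.5817; S(3,1) = 12.7878; S(3,2) = 9.8620; S(3,3) = 7.6055
  k=4: S(4,0) = 18.8819; S(4,1) = 14.5617; S(4,2) = 11.2300; S(4,3) = 8.6606; S(4,4) = 6.6790
Terminal payoffs V(N, i) = max(K - S_T, 0):
  V(4,0) = 0.000000; V(4,1) = 0.000000; V(4,2) = 1.010000; V(4,3) = 3.579425; V(4,4) = 5.560965
Backward induction: V(k, i) = exp(-r*dt) * [p * V(k+1, i) + (1-p) * V(k+1, i+1)].
  V(3,0) = exp(-r*dt) * [p*0.000000 + (1-p)*0.000000] = 0.000000
  V(3,1) = exp(-r*dt) * [p*0.000000 + (1-p)*1.010000] = 0.511348
  V(3,2) = exp(-r*dt) * [p*1.010000 + (1-p)*3.579425] = 2.304820
  V(3,3) = exp(-r*dt) * [p*3.579425 + (1-p)*5.560965] = 4.561237
  V(2,0) = exp(-r*dt) * [p*0.000000 + (1-p)*0.511348] = 0.258888
  V(2,1) = exp(-r*dt) * [p*0.511348 + (1-p)*2.304820] = 1.416297
  V(2,2) = exp(-r*dt) * [p*2.304820 + (1-p)*4.561237] = 3.433423
  V(1,0) = exp(-r*dt) * [p*0.258888 + (1-p)*1.416297] = 0.843318
  V(1,1) = exp(-r*dt) * [p*1.416297 + (1-p)*3.433423] = 2.429065
  V(0,0) = exp(-r*dt) * [p*0.843318 + (1-p)*2.429065] = 1.641114


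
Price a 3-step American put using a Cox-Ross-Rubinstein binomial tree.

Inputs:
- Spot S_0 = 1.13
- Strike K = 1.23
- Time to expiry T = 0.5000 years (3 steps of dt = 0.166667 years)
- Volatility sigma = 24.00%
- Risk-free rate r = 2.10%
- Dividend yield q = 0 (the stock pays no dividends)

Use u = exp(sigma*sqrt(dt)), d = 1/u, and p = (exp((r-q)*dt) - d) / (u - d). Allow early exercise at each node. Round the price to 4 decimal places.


Answer: Price = V(0,0) = 0.1295

Derivation:
dt = T/N = 0.166667
u = exp(sigma*sqrt(dt)) = 1.102940; d = 1/u = 0.906667
p = (exp((r-q)*dt) - d) / (u - d) = 0.493388
Discount per step: exp(-r*dt) = 0.996506
Stock lattice S(k, i) with i counting down-moves:
  k=0: S(0,0) = 1.1300
  k=1: S(1,0) = 1.2463; S(1,1) = 1.0245
  k=2: S(2,0) = 1.3746; S(2,1) = 1.1300; S(2,2) = 0.9289
  k=3: S(3,0) = 1.5161; S(3,1) = 1.2463; S(3,2) = 1.0245; S(3,3) = 0.8422
Terminal payoffs V(N, i) = max(K - S_T, 0):
  V(3,0) = 0.000000; V(3,1) = 0.000000; V(3,2) = 0.205466; V(3,3) = 0.387786
Backward induction: V(k, i) = exp(-r*dt) * [p * V(k+1, i) + (1-p) * V(k+1, i+1)]; then take max(V_cont, immediate exercise) for American.
  V(2,0) = exp(-r*dt) * [p*0.000000 + (1-p)*0.000000] = 0.000000; exercise = 0.000000; V(2,0) = max -> 0.000000
  V(2,1) = exp(-r*dt) * [p*0.000000 + (1-p)*0.205466] = 0.103728; exercise = 0.100000; V(2,1) = max -> 0.103728
  V(2,2) = exp(-r*dt) * [p*0.205466 + (1-p)*0.387786] = 0.296791; exercise = 0.301088; V(2,2) = max -> 0.301088
  V(1,0) = exp(-r*dt) * [p*0.000000 + (1-p)*0.103728] = 0.052366; exercise = 0.000000; V(1,0) = max -> 0.052366
  V(1,1) = exp(-r*dt) * [p*0.103728 + (1-p)*0.301088] = 0.203001; exercise = 0.205466; V(1,1) = max -> 0.205466
  V(0,0) = exp(-r*dt) * [p*0.052366 + (1-p)*0.205466] = 0.129474; exercise = 0.100000; V(0,0) = max -> 0.129474


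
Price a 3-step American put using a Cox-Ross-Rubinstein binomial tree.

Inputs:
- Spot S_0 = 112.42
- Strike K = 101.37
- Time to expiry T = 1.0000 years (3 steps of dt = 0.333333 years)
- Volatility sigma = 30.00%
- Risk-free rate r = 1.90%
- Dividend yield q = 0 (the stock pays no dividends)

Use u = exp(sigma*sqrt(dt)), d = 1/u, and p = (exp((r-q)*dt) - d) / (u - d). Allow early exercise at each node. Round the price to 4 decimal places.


dt = T/N = 0.333333
u = exp(sigma*sqrt(dt)) = 1.189110; d = 1/u = 0.840965
p = (exp((r-q)*dt) - d) / (u - d) = 0.475056
Discount per step: exp(-r*dt) = 0.993687
Stock lattice S(k, i) with i counting down-moves:
  k=0: S(0,0) = 112.4200
  k=1: S(1,0) = 133.6797; S(1,1) = 94.5413
  k=2: S(2,0) = 158.9599; S(2,1) = 112.4200; S(2,2) = 79.5059
  k=3: S(3,0) = 189.0208; S(3,1) = 133.6797; S(3,2) = 94.5413; S(3,3) = 66.8617
Terminal payoffs V(N, i) = max(K - S_T, 0):
  V(3,0) = 0.000000; V(3,1) = 0.000000; V(3,2) = 6.828700; V(3,3) = 34.508279
Backward induction: V(k, i) = exp(-r*dt) * [p * V(k+1, i) + (1-p) * V(k+1, i+1)]; then take max(V_cont, immediate exercise) for American.
  V(2,0) = exp(-r*dt) * [p*0.000000 + (1-p)*0.000000] = 0.000000; exercise = 0.000000; V(2,0) = max -> 0.000000
  V(2,1) = exp(-r*dt) * [p*0.000000 + (1-p)*6.828700] = 3.562053; exercise = 0.000000; V(2,1) = max -> 3.562053
  V(2,2) = exp(-r*dt) * [p*6.828700 + (1-p)*34.508279] = 21.224082; exercise = 21.864063; V(2,2) = max -> 21.864063
  V(1,0) = exp(-r*dt) * [p*0.000000 + (1-p)*3.562053] = 1.858073; exercise = 0.000000; V(1,0) = max -> 1.858073
  V(1,1) = exp(-r*dt) * [p*3.562053 + (1-p)*21.864063] = 13.086439; exercise = 6.828700; V(1,1) = max -> 13.086439
  V(0,0) = exp(-r*dt) * [p*1.858073 + (1-p)*13.086439] = 7.703393; exercise = 0.000000; V(0,0) = max -> 7.703393

Answer: Price = V(0,0) = 7.7034


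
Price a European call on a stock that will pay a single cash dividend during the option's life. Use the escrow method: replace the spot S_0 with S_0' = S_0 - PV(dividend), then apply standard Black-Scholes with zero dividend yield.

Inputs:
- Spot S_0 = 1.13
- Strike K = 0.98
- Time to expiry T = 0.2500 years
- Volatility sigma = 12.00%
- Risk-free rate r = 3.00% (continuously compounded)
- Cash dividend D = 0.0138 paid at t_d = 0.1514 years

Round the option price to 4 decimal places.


PV(D) = D * exp(-r * t_d) = 0.0138 * 0.99546830 = 0.01373746
S_0' = S_0 - PV(D) = 1.1300 - 0.01373746 = 1.11626254
d1 = (ln(S_0'/K) + (r + sigma^2/2)*T) / (sigma*sqrt(T)) = 2.32481320
d2 = d1 - sigma*sqrt(T) = 2.26481320
exp(-rT) = 0.99252805
N(d1) = 0.98995902; N(d2) = 0.98823793
C = S_0' * N(d1) - K * exp(-rT) * N(d2) = 1.11626254 * 0.98995902 - 0.9800 * 0.99252805 * 0.98823793 = 0.1438

Answer: Price = 0.1438


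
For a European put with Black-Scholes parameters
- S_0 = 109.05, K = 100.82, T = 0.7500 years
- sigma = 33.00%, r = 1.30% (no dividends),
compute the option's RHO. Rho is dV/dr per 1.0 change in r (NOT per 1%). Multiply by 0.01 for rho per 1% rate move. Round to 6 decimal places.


Answer: Rho = -32.510421

Derivation:
d1 = 0.4515832398; d2 = 0.1657948565
phi(d1) = 0.3602697421; exp(-qT) = 1.0000000000; exp(-rT) = 0.9902973771
N(-d2) = 0.4341591970
Rho = -K*T*exp(-rT)*N(-d2) = -100.8200 * 0.7500 * 0.9902973771 * 0.4341591970 = -32.510421


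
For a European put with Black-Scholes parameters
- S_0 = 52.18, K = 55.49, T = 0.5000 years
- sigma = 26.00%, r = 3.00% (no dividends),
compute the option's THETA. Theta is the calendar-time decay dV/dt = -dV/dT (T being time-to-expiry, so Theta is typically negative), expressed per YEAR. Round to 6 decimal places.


Answer: Theta = -2.736640

Derivation:
d1 = -0.1610220550; d2 = -0.3448698181
phi(d1) = 0.3938037523; exp(-qT) = 1.0000000000; exp(-rT) = 0.9851119396
Theta = -S*exp(-qT)*phi(d1)*sigma/(2*sqrt(T)) + r*K*exp(-rT)*N(-d2) - q*S*exp(-qT)*N(-d1)
N(-d1) = 0.5639619851; N(-d2) = 0.6349038791; sqrt(T) = 0.7071067812
Term 1 = -52.1800 * 1.0000000000 * 0.3938037523 * 0.2600 / (2 * 0.7071067812) = -3.7778288151
Term 2 = 0.0300 * 55.4900 * 0.9851119396 * 0.6349038791 = 1.0411889319
Term 3 = 0 (no dividend yield, q = 0)
Theta = -3.7778288151 + (1.0411889319) + (0.0000000000) = -2.736640


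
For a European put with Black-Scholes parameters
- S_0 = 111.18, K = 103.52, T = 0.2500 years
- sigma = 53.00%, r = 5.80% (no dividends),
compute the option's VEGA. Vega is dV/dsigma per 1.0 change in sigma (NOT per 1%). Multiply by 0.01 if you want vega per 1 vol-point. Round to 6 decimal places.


d1 = 0.4565969010; d2 = 0.1915969010
phi(d1) = 0.3594504656; exp(-qT) = 1.0000000000; exp(-rT) = 0.9856046187
Vega = S * exp(-qT) * phi(d1) * sqrt(T) = 111.1800 * 1.0000000000 * 0.3594504656 * 0.5000000000 = 19.981851

Answer: Vega = 19.981851


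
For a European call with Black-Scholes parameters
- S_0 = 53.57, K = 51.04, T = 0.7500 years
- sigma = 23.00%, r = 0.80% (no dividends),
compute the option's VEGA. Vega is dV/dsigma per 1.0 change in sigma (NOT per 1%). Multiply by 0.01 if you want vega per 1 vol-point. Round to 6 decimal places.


Answer: Vega = 17.266936

Derivation:
d1 = 0.3726021377; d2 = 0.1734162948
phi(d1) = 0.3721885457; exp(-qT) = 1.0000000000; exp(-rT) = 0.9940179641
Vega = S * exp(-qT) * phi(d1) * sqrt(T) = 53.5700 * 1.0000000000 * 0.3721885457 * 0.8660254038 = 17.266936


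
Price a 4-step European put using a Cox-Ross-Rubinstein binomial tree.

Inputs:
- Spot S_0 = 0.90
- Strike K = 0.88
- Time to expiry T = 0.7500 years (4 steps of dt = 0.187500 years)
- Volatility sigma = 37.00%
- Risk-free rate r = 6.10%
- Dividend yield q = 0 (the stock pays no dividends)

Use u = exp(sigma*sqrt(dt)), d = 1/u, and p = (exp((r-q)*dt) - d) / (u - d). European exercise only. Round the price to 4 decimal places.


Answer: Price = V(0,0) = 0.0801

Derivation:
dt = T/N = 0.187500
u = exp(sigma*sqrt(dt)) = 1.173763; d = 1/u = 0.851961
p = (exp((r-q)*dt) - d) / (u - d) = 0.495778
Discount per step: exp(-r*dt) = 0.988628
Stock lattice S(k, i) with i counting down-moves:
  k=0: S(0,0) = 0.9000
  k=1: S(1,0) = 1.0564; S(1,1) = 0.7668
  k=2: S(2,0) = 1.2399; S(2,1) = 0.9000; S(2,2) = 0.6533
  k=3: S(3,0) = 1.4554; S(3,1) = 1.0564; S(3,2) = 0.7668; S(3,3) = 0.5565
  k=4: S(4,0) = 1.7083; S(4,1) = 1.2399; S(4,2) = 0.9000; S(4,3) = 0.6533; S(4,4) = 0.4742
Terminal payoffs V(N, i) = max(K - S_T, 0):
  V(4,0) = 0.000000; V(4,1) = 0.000000; V(4,2) = 0.000000; V(4,3) = 0.226746; V(4,4) = 0.405844
Backward induction: V(k, i) = exp(-r*dt) * [p * V(k+1, i) + (1-p) * V(k+1, i+1)].
  V(3,0) = exp(-r*dt) * [p*0.000000 + (1-p)*0.000000] = 0.000000
  V(3,1) = exp(-r*dt) * [p*0.000000 + (1-p)*0.000000] = 0.000000
  V(3,2) = exp(-r*dt) * [p*0.000000 + (1-p)*0.226746] = 0.113030
  V(3,3) = exp(-r*dt) * [p*0.226746 + (1-p)*0.405844] = 0.313446
  V(2,0) = exp(-r*dt) * [p*0.000000 + (1-p)*0.000000] = 0.000000
  V(2,1) = exp(-r*dt) * [p*0.000000 + (1-p)*0.113030] = 0.056344
  V(2,2) = exp(-r*dt) * [p*0.113030 + (1-p)*0.313446] = 0.211650
  V(1,0) = exp(-r*dt) * [p*0.000000 + (1-p)*0.056344] = 0.028087
  V(1,1) = exp(-r*dt) * [p*0.056344 + (1-p)*0.211650] = 0.133121
  V(0,0) = exp(-r*dt) * [p*0.028087 + (1-p)*0.133121] = 0.080126


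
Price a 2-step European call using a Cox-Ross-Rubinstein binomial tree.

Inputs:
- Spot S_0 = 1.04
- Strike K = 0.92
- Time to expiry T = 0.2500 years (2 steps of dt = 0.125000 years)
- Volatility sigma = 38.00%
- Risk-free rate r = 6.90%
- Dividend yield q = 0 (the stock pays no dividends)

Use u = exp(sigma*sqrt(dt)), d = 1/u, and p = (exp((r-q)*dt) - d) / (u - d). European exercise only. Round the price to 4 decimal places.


dt = T/N = 0.125000
u = exp(sigma*sqrt(dt)) = 1.143793; d = 1/u = 0.874284
p = (exp((r-q)*dt) - d) / (u - d) = 0.498604
Discount per step: exp(-r*dt) = 0.991412
Stock lattice S(k, i) with i counting down-moves:
  k=0: S(0,0) = 1.0400
  k=1: S(1,0) = 1.1895; S(1,1) = 0.9093
  k=2: S(2,0) = 1.3606; S(2,1) = 1.0400; S(2,2) = 0.7949
Terminal payoffs V(N, i) = max(S_T - K, 0):
  V(2,0) = 0.440594; V(2,1) = 0.120000; V(2,2) = 0.000000
Backward induction: V(k, i) = exp(-r*dt) * [p * V(k+1, i) + (1-p) * V(k+1, i+1)].
  V(1,0) = exp(-r*dt) * [p*0.440594 + (1-p)*0.120000] = 0.277446
  V(1,1) = exp(-r*dt) * [p*0.120000 + (1-p)*0.000000] = 0.059319
  V(0,0) = exp(-r*dt) * [p*0.277446 + (1-p)*0.059319] = 0.166634

Answer: Price = V(0,0) = 0.1666
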